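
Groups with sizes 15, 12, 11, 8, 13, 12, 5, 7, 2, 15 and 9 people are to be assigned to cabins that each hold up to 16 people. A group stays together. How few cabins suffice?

8

Total = 15 + 15 + 13 + 12 + 12 + 11 + 9 + 8 + 7 + 5 + 2 = 109 people.
Lower bound: ⌈109/16⌉ = 7 cabins.
A packing using 8 cabins:
  cabin 1: 15 = 15
  cabin 2: 15 = 15
  cabin 3: 13 + 2 = 15
  cabin 4: 12 = 12
  cabin 5: 12 = 12
  cabin 6: 11 + 5 = 16
  cabin 7: 9 + 7 = 16
  cabin 8: 8 = 8
No arrangement into 7 cabins stays within capacity, so 8 is optimal.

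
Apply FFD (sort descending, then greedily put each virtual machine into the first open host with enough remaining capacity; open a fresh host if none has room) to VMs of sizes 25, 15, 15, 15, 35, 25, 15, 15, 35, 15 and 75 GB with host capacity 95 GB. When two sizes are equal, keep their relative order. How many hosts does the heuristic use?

4

Sorted descending: 75, 35, 35, 25, 25, 15, 15, 15, 15, 15, 15.
  75 → host 1 (new)  [load 75/95]
  35 → host 2 (new)  [load 35/95]
  35 → host 2  [load 70/95]
  25 → host 2  [load 95/95]
  25 → host 3 (new)  [load 25/95]
  15 → host 1  [load 90/95]
  15 → host 3  [load 40/95]
  15 → host 3  [load 55/95]
  15 → host 3  [load 70/95]
  15 → host 3  [load 85/95]
  15 → host 4 (new)  [load 15/95]
4 hosts opened.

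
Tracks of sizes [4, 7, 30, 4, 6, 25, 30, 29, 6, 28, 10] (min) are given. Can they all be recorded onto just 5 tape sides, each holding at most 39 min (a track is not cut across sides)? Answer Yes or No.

A valid assignment using 5 tape sides:
  side 1: 30 + 7 = 37
  side 2: 30 + 6 = 36
  side 3: 29 + 10 = 39
  side 4: 28 + 6 + 4 = 38
  side 5: 25 + 4 = 29
Every load is within 39 min, so 5 tape sides suffice.

Yes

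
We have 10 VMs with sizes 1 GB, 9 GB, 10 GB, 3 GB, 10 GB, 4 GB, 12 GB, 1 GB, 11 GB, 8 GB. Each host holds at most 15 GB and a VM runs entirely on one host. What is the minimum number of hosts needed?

6

Total = 12 + 11 + 10 + 10 + 9 + 8 + 4 + 3 + 1 + 1 = 69 GB.
Lower bound: ⌈69/15⌉ = 5 hosts.
Also, 6 VMs each exceed 15/2 GB, and no two of those can share a host, so at least 6 hosts are needed.
A packing using 6 hosts:
  host 1: 12 + 3 = 15
  host 2: 11 + 4 = 15
  host 3: 10 + 1 + 1 = 12
  host 4: 10 = 10
  host 5: 9 = 9
  host 6: 8 = 8
This matches the lower bound, so 6 is optimal.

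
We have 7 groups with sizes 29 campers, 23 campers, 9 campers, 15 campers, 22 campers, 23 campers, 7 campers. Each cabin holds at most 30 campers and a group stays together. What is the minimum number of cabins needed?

Total = 29 + 23 + 23 + 22 + 15 + 9 + 7 = 128 campers.
Lower bound: ⌈128/30⌉ = 5 cabins.
A packing using 5 cabins:
  cabin 1: 29 = 29
  cabin 2: 23 + 7 = 30
  cabin 3: 23 = 23
  cabin 4: 22 = 22
  cabin 5: 15 + 9 = 24
This matches the lower bound, so 5 is optimal.

5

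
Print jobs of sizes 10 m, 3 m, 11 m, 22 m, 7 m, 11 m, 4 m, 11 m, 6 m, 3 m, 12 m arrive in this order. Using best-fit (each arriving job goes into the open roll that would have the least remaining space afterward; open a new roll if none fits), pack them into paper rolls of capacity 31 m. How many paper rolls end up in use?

  10 → roll 1 (new)  [load 10/31]
  3 → roll 1  [load 13/31]
  11 → roll 1  [load 24/31]
  22 → roll 2 (new)  [load 22/31]
  7 → roll 1  [load 31/31]
  11 → roll 3 (new)  [load 11/31]
  4 → roll 2  [load 26/31]
  11 → roll 3  [load 22/31]
  6 → roll 3  [load 28/31]
  3 → roll 3  [load 31/31]
  12 → roll 4 (new)  [load 12/31]
4 paper rolls opened.

4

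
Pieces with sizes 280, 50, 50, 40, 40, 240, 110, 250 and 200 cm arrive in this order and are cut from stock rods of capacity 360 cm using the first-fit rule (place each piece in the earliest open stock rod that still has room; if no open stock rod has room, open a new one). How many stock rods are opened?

  280 → stock rod 1 (new)  [load 280/360]
  50 → stock rod 1  [load 330/360]
  50 → stock rod 2 (new)  [load 50/360]
  40 → stock rod 2  [load 90/360]
  40 → stock rod 2  [load 130/360]
  240 → stock rod 3 (new)  [load 240/360]
  110 → stock rod 2  [load 240/360]
  250 → stock rod 4 (new)  [load 250/360]
  200 → stock rod 5 (new)  [load 200/360]
5 stock rods opened.

5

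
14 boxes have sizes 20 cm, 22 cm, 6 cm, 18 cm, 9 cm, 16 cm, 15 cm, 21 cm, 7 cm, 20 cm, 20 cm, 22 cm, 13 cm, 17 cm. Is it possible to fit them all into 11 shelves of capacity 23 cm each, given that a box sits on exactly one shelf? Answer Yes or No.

A valid assignment using 11 shelves:
  shelf 1: 22 = 22
  shelf 2: 22 = 22
  shelf 3: 21 = 21
  shelf 4: 20 = 20
  shelf 5: 20 = 20
  shelf 6: 20 = 20
  shelf 7: 18 = 18
  shelf 8: 17 + 6 = 23
  shelf 9: 16 + 7 = 23
  shelf 10: 15 = 15
  shelf 11: 13 + 9 = 22
Every load is within 23 cm, so 11 shelves suffice.

Yes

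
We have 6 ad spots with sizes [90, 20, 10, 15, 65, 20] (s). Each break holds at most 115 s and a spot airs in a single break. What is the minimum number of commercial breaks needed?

2

Total = 90 + 65 + 20 + 20 + 15 + 10 = 220 s.
Lower bound: ⌈220/115⌉ = 2 commercial breaks.
A packing using 2 commercial breaks:
  break 1: 90 + 20 = 110
  break 2: 65 + 20 + 15 + 10 = 110
This matches the lower bound, so 2 is optimal.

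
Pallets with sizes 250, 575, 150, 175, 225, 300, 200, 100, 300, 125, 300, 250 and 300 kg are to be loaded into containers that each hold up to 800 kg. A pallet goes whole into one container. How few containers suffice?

5

Total = 575 + 300 + 300 + 300 + 300 + 250 + 250 + 225 + 200 + 175 + 150 + 125 + 100 = 3250 kg.
Lower bound: ⌈3250/800⌉ = 5 containers.
A packing using 5 containers:
  container 1: 575 + 225 = 800
  container 2: 300 + 300 + 200 = 800
  container 3: 300 + 300 + 175 = 775
  container 4: 250 + 250 + 150 + 125 = 775
  container 5: 100 = 100
This matches the lower bound, so 5 is optimal.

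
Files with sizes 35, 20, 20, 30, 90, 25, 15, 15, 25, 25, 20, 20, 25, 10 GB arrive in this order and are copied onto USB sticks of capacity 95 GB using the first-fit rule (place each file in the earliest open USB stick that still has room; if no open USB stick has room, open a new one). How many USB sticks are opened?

  35 → USB stick 1 (new)  [load 35/95]
  20 → USB stick 1  [load 55/95]
  20 → USB stick 1  [load 75/95]
  30 → USB stick 2 (new)  [load 30/95]
  90 → USB stick 3 (new)  [load 90/95]
  25 → USB stick 2  [load 55/95]
  15 → USB stick 1  [load 90/95]
  15 → USB stick 2  [load 70/95]
  25 → USB stick 2  [load 95/95]
  25 → USB stick 4 (new)  [load 25/95]
  20 → USB stick 4  [load 45/95]
  20 → USB stick 4  [load 65/95]
  25 → USB stick 4  [load 90/95]
  10 → USB stick 5 (new)  [load 10/95]
5 USB sticks opened.

5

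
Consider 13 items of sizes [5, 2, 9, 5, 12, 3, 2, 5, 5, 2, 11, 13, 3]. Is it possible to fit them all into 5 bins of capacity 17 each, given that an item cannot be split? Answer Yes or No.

A valid assignment using 5 bins:
  bin 1: 13 + 3 = 16
  bin 2: 12 + 5 = 17
  bin 3: 11 + 5 = 16
  bin 4: 9 + 5 + 3 = 17
  bin 5: 5 + 2 + 2 + 2 = 11
Every load is within 17, so 5 bins suffice.

Yes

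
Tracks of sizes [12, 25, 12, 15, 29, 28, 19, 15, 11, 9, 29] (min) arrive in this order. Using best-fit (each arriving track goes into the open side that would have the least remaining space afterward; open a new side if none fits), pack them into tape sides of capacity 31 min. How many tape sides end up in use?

  12 → side 1 (new)  [load 12/31]
  25 → side 2 (new)  [load 25/31]
  12 → side 1  [load 24/31]
  15 → side 3 (new)  [load 15/31]
  29 → side 4 (new)  [load 29/31]
  28 → side 5 (new)  [load 28/31]
  19 → side 6 (new)  [load 19/31]
  15 → side 3  [load 30/31]
  11 → side 6  [load 30/31]
  9 → side 7 (new)  [load 9/31]
  29 → side 8 (new)  [load 29/31]
8 tape sides opened.

8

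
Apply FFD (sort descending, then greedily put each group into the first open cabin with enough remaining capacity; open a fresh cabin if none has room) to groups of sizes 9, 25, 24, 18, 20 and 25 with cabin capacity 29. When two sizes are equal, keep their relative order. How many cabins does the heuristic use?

Sorted descending: 25, 25, 24, 20, 18, 9.
  25 → cabin 1 (new)  [load 25/29]
  25 → cabin 2 (new)  [load 25/29]
  24 → cabin 3 (new)  [load 24/29]
  20 → cabin 4 (new)  [load 20/29]
  18 → cabin 5 (new)  [load 18/29]
  9 → cabin 4  [load 29/29]
5 cabins opened.

5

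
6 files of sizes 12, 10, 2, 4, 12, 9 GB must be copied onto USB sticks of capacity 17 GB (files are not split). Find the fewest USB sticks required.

Total = 12 + 12 + 10 + 9 + 4 + 2 = 49 GB.
Lower bound: ⌈49/17⌉ = 3 USB sticks.
Also, 4 files each exceed 17/2 GB, and no two of those can share a USB stick, so at least 4 USB sticks are needed.
A packing using 4 USB sticks:
  USB stick 1: 12 + 4 = 16
  USB stick 2: 12 + 2 = 14
  USB stick 3: 10 = 10
  USB stick 4: 9 = 9
This matches the lower bound, so 4 is optimal.

4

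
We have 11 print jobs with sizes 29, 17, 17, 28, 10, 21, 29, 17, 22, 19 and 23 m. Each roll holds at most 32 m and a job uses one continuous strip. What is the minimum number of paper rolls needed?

10

Total = 29 + 29 + 28 + 23 + 22 + 21 + 19 + 17 + 17 + 17 + 10 = 232 m.
Lower bound: ⌈232/32⌉ = 8 paper rolls.
Also, 10 print jobs each exceed 16 m, and no two of those can share a roll, so at least 10 paper rolls are needed.
A packing using 10 paper rolls:
  roll 1: 29 = 29
  roll 2: 29 = 29
  roll 3: 28 = 28
  roll 4: 23 = 23
  roll 5: 22 + 10 = 32
  roll 6: 21 = 21
  roll 7: 19 = 19
  roll 8: 17 = 17
  roll 9: 17 = 17
  roll 10: 17 = 17
This matches the lower bound, so 10 is optimal.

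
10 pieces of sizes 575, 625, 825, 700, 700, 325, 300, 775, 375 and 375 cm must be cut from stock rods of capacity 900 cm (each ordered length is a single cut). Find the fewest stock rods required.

Total = 825 + 775 + 700 + 700 + 625 + 575 + 375 + 375 + 325 + 300 = 5575 cm.
Lower bound: ⌈5575/900⌉ = 7 stock rods.
A packing using 8 stock rods:
  stock rod 1: 825 = 825
  stock rod 2: 775 = 775
  stock rod 3: 700 = 700
  stock rod 4: 700 = 700
  stock rod 5: 625 = 625
  stock rod 6: 575 + 325 = 900
  stock rod 7: 375 + 375 = 750
  stock rod 8: 300 = 300
No arrangement into 7 stock rods stays within capacity, so 8 is optimal.

8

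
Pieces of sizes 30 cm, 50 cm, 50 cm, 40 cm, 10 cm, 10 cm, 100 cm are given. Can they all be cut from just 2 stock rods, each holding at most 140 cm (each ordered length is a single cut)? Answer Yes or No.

Total = 290 cm; ⌈290/140⌉ = 3.
At least 3 stock rods are required, but only 2 are allowed.

No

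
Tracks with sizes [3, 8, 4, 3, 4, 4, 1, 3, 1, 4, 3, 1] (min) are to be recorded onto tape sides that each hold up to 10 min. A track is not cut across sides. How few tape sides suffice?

Total = 8 + 4 + 4 + 4 + 4 + 3 + 3 + 3 + 3 + 1 + 1 + 1 = 39 min.
Lower bound: ⌈39/10⌉ = 4 tape sides.
A packing using 4 tape sides:
  side 1: 8 + 1 + 1 = 10
  side 2: 4 + 4 + 1 = 9
  side 3: 4 + 3 + 3 = 10
  side 4: 4 + 3 + 3 = 10
This matches the lower bound, so 4 is optimal.

4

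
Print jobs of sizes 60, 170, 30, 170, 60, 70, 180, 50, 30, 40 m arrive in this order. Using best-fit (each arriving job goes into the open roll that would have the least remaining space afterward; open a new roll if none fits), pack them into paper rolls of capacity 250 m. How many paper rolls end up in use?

  60 → roll 1 (new)  [load 60/250]
  170 → roll 1  [load 230/250]
  30 → roll 2 (new)  [load 30/250]
  170 → roll 2  [load 200/250]
  60 → roll 3 (new)  [load 60/250]
  70 → roll 3  [load 130/250]
  180 → roll 4 (new)  [load 180/250]
  50 → roll 2  [load 250/250]
  30 → roll 4  [load 210/250]
  40 → roll 4  [load 250/250]
4 paper rolls opened.

4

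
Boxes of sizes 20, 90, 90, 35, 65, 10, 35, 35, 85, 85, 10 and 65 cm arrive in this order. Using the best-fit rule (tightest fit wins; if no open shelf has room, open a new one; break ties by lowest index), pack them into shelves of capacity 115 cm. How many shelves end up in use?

7

  20 → shelf 1 (new)  [load 20/115]
  90 → shelf 1  [load 110/115]
  90 → shelf 2 (new)  [load 90/115]
  35 → shelf 3 (new)  [load 35/115]
  65 → shelf 3  [load 100/115]
  10 → shelf 3  [load 110/115]
  35 → shelf 4 (new)  [load 35/115]
  35 → shelf 4  [load 70/115]
  85 → shelf 5 (new)  [load 85/115]
  85 → shelf 6 (new)  [load 85/115]
  10 → shelf 2  [load 100/115]
  65 → shelf 7 (new)  [load 65/115]
7 shelves opened.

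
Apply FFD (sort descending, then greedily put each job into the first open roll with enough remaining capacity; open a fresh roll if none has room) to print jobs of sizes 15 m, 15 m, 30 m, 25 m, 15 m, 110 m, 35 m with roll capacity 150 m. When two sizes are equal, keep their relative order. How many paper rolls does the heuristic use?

2

Sorted descending: 110, 35, 30, 25, 15, 15, 15.
  110 → roll 1 (new)  [load 110/150]
  35 → roll 1  [load 145/150]
  30 → roll 2 (new)  [load 30/150]
  25 → roll 2  [load 55/150]
  15 → roll 2  [load 70/150]
  15 → roll 2  [load 85/150]
  15 → roll 2  [load 100/150]
2 paper rolls opened.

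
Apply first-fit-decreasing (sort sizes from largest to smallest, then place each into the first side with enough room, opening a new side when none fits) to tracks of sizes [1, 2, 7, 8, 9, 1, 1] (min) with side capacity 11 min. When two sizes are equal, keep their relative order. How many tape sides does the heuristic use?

3

Sorted descending: 9, 8, 7, 2, 1, 1, 1.
  9 → side 1 (new)  [load 9/11]
  8 → side 2 (new)  [load 8/11]
  7 → side 3 (new)  [load 7/11]
  2 → side 1  [load 11/11]
  1 → side 2  [load 9/11]
  1 → side 2  [load 10/11]
  1 → side 2  [load 11/11]
3 tape sides opened.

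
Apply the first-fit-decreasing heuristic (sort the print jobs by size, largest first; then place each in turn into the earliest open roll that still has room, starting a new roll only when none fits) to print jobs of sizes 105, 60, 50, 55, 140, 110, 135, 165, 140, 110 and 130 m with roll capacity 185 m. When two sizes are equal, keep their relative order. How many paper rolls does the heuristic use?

8

Sorted descending: 165, 140, 140, 135, 130, 110, 110, 105, 60, 55, 50.
  165 → roll 1 (new)  [load 165/185]
  140 → roll 2 (new)  [load 140/185]
  140 → roll 3 (new)  [load 140/185]
  135 → roll 4 (new)  [load 135/185]
  130 → roll 5 (new)  [load 130/185]
  110 → roll 6 (new)  [load 110/185]
  110 → roll 7 (new)  [load 110/185]
  105 → roll 8 (new)  [load 105/185]
  60 → roll 6  [load 170/185]
  55 → roll 5  [load 185/185]
  50 → roll 4  [load 185/185]
8 paper rolls opened.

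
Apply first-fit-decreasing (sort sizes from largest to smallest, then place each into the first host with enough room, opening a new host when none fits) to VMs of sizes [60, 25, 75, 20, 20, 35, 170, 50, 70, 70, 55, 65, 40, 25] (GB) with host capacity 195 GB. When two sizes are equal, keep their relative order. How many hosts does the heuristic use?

Sorted descending: 170, 75, 70, 70, 65, 60, 55, 50, 40, 35, 25, 25, 20, 20.
  170 → host 1 (new)  [load 170/195]
  75 → host 2 (new)  [load 75/195]
  70 → host 2  [load 145/195]
  70 → host 3 (new)  [load 70/195]
  65 → host 3  [load 135/195]
  60 → host 3  [load 195/195]
  55 → host 4 (new)  [load 55/195]
  50 → host 2  [load 195/195]
  40 → host 4  [load 95/195]
  35 → host 4  [load 130/195]
  25 → host 1  [load 195/195]
  25 → host 4  [load 155/195]
  20 → host 4  [load 175/195]
  20 → host 4  [load 195/195]
4 hosts opened.

4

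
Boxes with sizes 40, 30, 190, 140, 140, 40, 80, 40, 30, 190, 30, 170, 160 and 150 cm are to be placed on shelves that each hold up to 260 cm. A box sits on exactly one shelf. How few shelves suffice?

7

Total = 190 + 190 + 170 + 160 + 150 + 140 + 140 + 80 + 40 + 40 + 40 + 30 + 30 + 30 = 1430 cm.
Lower bound: ⌈1430/260⌉ = 6 shelves.
Also, 7 boxes each exceed 130 cm, and no two of those can share a shelf, so at least 7 shelves are needed.
A packing using 7 shelves:
  shelf 1: 190 + 40 + 30 = 260
  shelf 2: 190 + 40 + 30 = 260
  shelf 3: 170 + 80 = 250
  shelf 4: 160 + 40 + 30 = 230
  shelf 5: 150 = 150
  shelf 6: 140 = 140
  shelf 7: 140 = 140
This matches the lower bound, so 7 is optimal.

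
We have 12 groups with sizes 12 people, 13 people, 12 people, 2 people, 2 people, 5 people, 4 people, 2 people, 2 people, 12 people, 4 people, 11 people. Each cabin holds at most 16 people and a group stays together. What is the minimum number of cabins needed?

6

Total = 13 + 12 + 12 + 12 + 11 + 5 + 4 + 4 + 2 + 2 + 2 + 2 = 81 people.
Lower bound: ⌈81/16⌉ = 6 cabins.
A packing using 6 cabins:
  cabin 1: 13 + 2 = 15
  cabin 2: 12 + 4 = 16
  cabin 3: 12 + 4 = 16
  cabin 4: 12 + 2 + 2 = 16
  cabin 5: 11 + 5 = 16
  cabin 6: 2 = 2
This matches the lower bound, so 6 is optimal.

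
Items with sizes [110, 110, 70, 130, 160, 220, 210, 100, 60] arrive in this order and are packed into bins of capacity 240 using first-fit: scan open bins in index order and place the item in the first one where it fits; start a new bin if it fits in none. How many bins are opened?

  110 → bin 1 (new)  [load 110/240]
  110 → bin 1  [load 220/240]
  70 → bin 2 (new)  [load 70/240]
  130 → bin 2  [load 200/240]
  160 → bin 3 (new)  [load 160/240]
  220 → bin 4 (new)  [load 220/240]
  210 → bin 5 (new)  [load 210/240]
  100 → bin 6 (new)  [load 100/240]
  60 → bin 3  [load 220/240]
6 bins opened.

6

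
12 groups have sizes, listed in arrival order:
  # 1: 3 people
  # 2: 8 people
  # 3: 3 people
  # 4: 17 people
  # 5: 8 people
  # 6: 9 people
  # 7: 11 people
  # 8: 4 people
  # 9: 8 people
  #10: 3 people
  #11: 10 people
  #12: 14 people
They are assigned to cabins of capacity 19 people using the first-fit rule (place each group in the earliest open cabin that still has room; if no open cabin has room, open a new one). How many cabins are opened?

  3 → cabin 1 (new)  [load 3/19]
  8 → cabin 1  [load 11/19]
  3 → cabin 1  [load 14/19]
  17 → cabin 2 (new)  [load 17/19]
  8 → cabin 3 (new)  [load 8/19]
  9 → cabin 3  [load 17/19]
  11 → cabin 4 (new)  [load 11/19]
  4 → cabin 1  [load 18/19]
  8 → cabin 4  [load 19/19]
  3 → cabin 5 (new)  [load 3/19]
  10 → cabin 5  [load 13/19]
  14 → cabin 6 (new)  [load 14/19]
6 cabins opened.

6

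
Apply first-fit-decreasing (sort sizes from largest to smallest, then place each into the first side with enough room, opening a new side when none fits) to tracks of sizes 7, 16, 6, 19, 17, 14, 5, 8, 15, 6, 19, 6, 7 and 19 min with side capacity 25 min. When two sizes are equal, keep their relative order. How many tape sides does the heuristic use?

Sorted descending: 19, 19, 19, 17, 16, 15, 14, 8, 7, 7, 6, 6, 6, 5.
  19 → side 1 (new)  [load 19/25]
  19 → side 2 (new)  [load 19/25]
  19 → side 3 (new)  [load 19/25]
  17 → side 4 (new)  [load 17/25]
  16 → side 5 (new)  [load 16/25]
  15 → side 6 (new)  [load 15/25]
  14 → side 7 (new)  [load 14/25]
  8 → side 4  [load 25/25]
  7 → side 5  [load 23/25]
  7 → side 6  [load 22/25]
  6 → side 1  [load 25/25]
  6 → side 2  [load 25/25]
  6 → side 3  [load 25/25]
  5 → side 7  [load 19/25]
7 tape sides opened.

7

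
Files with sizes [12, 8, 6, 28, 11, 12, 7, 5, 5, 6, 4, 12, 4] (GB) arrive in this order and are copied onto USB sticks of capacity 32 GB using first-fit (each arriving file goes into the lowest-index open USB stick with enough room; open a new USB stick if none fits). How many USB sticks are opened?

  12 → USB stick 1 (new)  [load 12/32]
  8 → USB stick 1  [load 20/32]
  6 → USB stick 1  [load 26/32]
  28 → USB stick 2 (new)  [load 28/32]
  11 → USB stick 3 (new)  [load 11/32]
  12 → USB stick 3  [load 23/32]
  7 → USB stick 3  [load 30/32]
  5 → USB stick 1  [load 31/32]
  5 → USB stick 4 (new)  [load 5/32]
  6 → USB stick 4  [load 11/32]
  4 → USB stick 2  [load 32/32]
  12 → USB stick 4  [load 23/32]
  4 → USB stick 4  [load 27/32]
4 USB sticks opened.

4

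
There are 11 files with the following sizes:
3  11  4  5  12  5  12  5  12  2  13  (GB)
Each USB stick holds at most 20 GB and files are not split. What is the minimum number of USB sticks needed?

5

Total = 13 + 12 + 12 + 12 + 11 + 5 + 5 + 5 + 4 + 3 + 2 = 84 GB.
Lower bound: ⌈84/20⌉ = 5 USB sticks.
A packing using 5 USB sticks:
  USB stick 1: 13 + 5 + 2 = 20
  USB stick 2: 12 + 5 + 3 = 20
  USB stick 3: 12 + 5 = 17
  USB stick 4: 12 + 4 = 16
  USB stick 5: 11 = 11
This matches the lower bound, so 5 is optimal.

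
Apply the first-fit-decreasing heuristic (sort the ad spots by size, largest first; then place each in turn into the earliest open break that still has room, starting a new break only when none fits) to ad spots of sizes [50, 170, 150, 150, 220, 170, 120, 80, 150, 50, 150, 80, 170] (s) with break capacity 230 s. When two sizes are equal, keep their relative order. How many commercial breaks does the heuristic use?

Sorted descending: 220, 170, 170, 170, 150, 150, 150, 150, 120, 80, 80, 50, 50.
  220 → break 1 (new)  [load 220/230]
  170 → break 2 (new)  [load 170/230]
  170 → break 3 (new)  [load 170/230]
  170 → break 4 (new)  [load 170/230]
  150 → break 5 (new)  [load 150/230]
  150 → break 6 (new)  [load 150/230]
  150 → break 7 (new)  [load 150/230]
  150 → break 8 (new)  [load 150/230]
  120 → break 9 (new)  [load 120/230]
  80 → break 5  [load 230/230]
  80 → break 6  [load 230/230]
  50 → break 2  [load 220/230]
  50 → break 3  [load 220/230]
9 commercial breaks opened.

9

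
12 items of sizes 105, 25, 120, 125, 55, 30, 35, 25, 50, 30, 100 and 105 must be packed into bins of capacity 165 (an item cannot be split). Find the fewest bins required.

Total = 125 + 120 + 105 + 105 + 100 + 55 + 50 + 35 + 30 + 30 + 25 + 25 = 805.
Lower bound: ⌈805/165⌉ = 5 bins.
A packing using 6 bins:
  bin 1: 125 + 35 = 160
  bin 2: 120 + 30 = 150
  bin 3: 105 + 55 = 160
  bin 4: 105 + 50 = 155
  bin 5: 100 + 30 + 25 = 155
  bin 6: 25 = 25
No arrangement into 5 bins stays within capacity, so 6 is optimal.

6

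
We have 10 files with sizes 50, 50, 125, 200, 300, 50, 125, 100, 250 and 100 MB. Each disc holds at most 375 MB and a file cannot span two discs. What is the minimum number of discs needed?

4

Total = 300 + 250 + 200 + 125 + 125 + 100 + 100 + 50 + 50 + 50 = 1350 MB.
Lower bound: ⌈1350/375⌉ = 4 discs.
A packing using 4 discs:
  disc 1: 300 + 50 = 350
  disc 2: 250 + 125 = 375
  disc 3: 200 + 125 + 50 = 375
  disc 4: 100 + 100 + 50 = 250
This matches the lower bound, so 4 is optimal.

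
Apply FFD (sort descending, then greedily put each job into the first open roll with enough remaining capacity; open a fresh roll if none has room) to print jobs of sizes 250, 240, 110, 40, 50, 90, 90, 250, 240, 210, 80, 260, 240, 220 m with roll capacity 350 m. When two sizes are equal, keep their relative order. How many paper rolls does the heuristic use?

8

Sorted descending: 260, 250, 250, 240, 240, 240, 220, 210, 110, 90, 90, 80, 50, 40.
  260 → roll 1 (new)  [load 260/350]
  250 → roll 2 (new)  [load 250/350]
  250 → roll 3 (new)  [load 250/350]
  240 → roll 4 (new)  [load 240/350]
  240 → roll 5 (new)  [load 240/350]
  240 → roll 6 (new)  [load 240/350]
  220 → roll 7 (new)  [load 220/350]
  210 → roll 8 (new)  [load 210/350]
  110 → roll 4  [load 350/350]
  90 → roll 1  [load 350/350]
  90 → roll 2  [load 340/350]
  80 → roll 3  [load 330/350]
  50 → roll 5  [load 290/350]
  40 → roll 5  [load 330/350]
8 paper rolls opened.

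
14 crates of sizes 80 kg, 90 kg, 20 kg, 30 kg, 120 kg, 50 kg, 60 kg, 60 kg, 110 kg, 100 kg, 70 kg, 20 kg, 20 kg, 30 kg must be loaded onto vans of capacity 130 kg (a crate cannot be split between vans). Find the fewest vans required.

7

Total = 120 + 110 + 100 + 90 + 80 + 70 + 60 + 60 + 50 + 30 + 30 + 20 + 20 + 20 = 860 kg.
Lower bound: ⌈860/130⌉ = 7 vans.
A packing using 7 vans:
  van 1: 120 = 120
  van 2: 110 + 20 = 130
  van 3: 100 + 30 = 130
  van 4: 90 + 30 = 120
  van 5: 80 + 50 = 130
  van 6: 70 + 60 = 130
  van 7: 60 + 20 + 20 = 100
This matches the lower bound, so 7 is optimal.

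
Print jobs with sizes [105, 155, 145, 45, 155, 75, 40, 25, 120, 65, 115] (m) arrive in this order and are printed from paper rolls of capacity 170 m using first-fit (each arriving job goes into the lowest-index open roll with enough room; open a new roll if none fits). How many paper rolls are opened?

  105 → roll 1 (new)  [load 105/170]
  155 → roll 2 (new)  [load 155/170]
  145 → roll 3 (new)  [load 145/170]
  45 → roll 1  [load 150/170]
  155 → roll 4 (new)  [load 155/170]
  75 → roll 5 (new)  [load 75/170]
  40 → roll 5  [load 115/170]
  25 → roll 3  [load 170/170]
  120 → roll 6 (new)  [load 120/170]
  65 → roll 7 (new)  [load 65/170]
  115 → roll 8 (new)  [load 115/170]
8 paper rolls opened.

8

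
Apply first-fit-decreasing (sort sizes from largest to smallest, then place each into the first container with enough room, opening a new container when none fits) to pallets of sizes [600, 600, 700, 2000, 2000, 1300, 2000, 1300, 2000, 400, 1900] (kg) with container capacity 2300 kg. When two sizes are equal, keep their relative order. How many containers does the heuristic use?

Sorted descending: 2000, 2000, 2000, 2000, 1900, 1300, 1300, 700, 600, 600, 400.
  2000 → container 1 (new)  [load 2000/2300]
  2000 → container 2 (new)  [load 2000/2300]
  2000 → container 3 (new)  [load 2000/2300]
  2000 → container 4 (new)  [load 2000/2300]
  1900 → container 5 (new)  [load 1900/2300]
  1300 → container 6 (new)  [load 1300/2300]
  1300 → container 7 (new)  [load 1300/2300]
  700 → container 6  [load 2000/2300]
  600 → container 7  [load 1900/2300]
  600 → container 8 (new)  [load 600/2300]
  400 → container 5  [load 2300/2300]
8 containers opened.

8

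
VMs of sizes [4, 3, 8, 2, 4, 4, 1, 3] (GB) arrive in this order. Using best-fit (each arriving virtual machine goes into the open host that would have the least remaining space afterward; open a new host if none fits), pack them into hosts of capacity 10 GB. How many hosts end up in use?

  4 → host 1 (new)  [load 4/10]
  3 → host 1  [load 7/10]
  8 → host 2 (new)  [load 8/10]
  2 → host 2  [load 10/10]
  4 → host 3 (new)  [load 4/10]
  4 → host 3  [load 8/10]
  1 → host 3  [load 9/10]
  3 → host 1  [load 10/10]
3 hosts opened.

3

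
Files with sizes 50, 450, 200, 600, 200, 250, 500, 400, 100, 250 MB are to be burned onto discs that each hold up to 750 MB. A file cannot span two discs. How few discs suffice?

5

Total = 600 + 500 + 450 + 400 + 250 + 250 + 200 + 200 + 100 + 50 = 3000 MB.
Lower bound: ⌈3000/750⌉ = 4 discs.
A packing using 5 discs:
  disc 1: 600 + 100 + 50 = 750
  disc 2: 500 + 250 = 750
  disc 3: 450 + 250 = 700
  disc 4: 400 + 200 = 600
  disc 5: 200 = 200
No arrangement into 4 discs stays within capacity, so 5 is optimal.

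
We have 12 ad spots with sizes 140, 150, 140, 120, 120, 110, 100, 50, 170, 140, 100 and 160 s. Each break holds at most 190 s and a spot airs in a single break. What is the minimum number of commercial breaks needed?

Total = 170 + 160 + 150 + 140 + 140 + 140 + 120 + 120 + 110 + 100 + 100 + 50 = 1500 s.
Lower bound: ⌈1500/190⌉ = 8 commercial breaks.
Also, 11 ad spots each exceed 95 s, and no two of those can share a break, so at least 11 commercial breaks are needed.
A packing using 11 commercial breaks:
  break 1: 170 = 170
  break 2: 160 = 160
  break 3: 150 = 150
  break 4: 140 + 50 = 190
  break 5: 140 = 140
  break 6: 140 = 140
  break 7: 120 = 120
  break 8: 120 = 120
  break 9: 110 = 110
  break 10: 100 = 100
  break 11: 100 = 100
This matches the lower bound, so 11 is optimal.

11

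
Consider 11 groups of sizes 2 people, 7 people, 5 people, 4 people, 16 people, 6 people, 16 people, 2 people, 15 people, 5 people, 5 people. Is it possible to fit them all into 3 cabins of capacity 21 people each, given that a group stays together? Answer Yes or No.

Total = 83 people; ⌈83/21⌉ = 4.
At least 4 cabins are required, but only 3 are allowed.

No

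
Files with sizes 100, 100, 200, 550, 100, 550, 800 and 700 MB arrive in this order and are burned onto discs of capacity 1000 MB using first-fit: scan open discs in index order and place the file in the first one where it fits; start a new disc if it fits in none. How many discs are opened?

4

  100 → disc 1 (new)  [load 100/1000]
  100 → disc 1  [load 200/1000]
  200 → disc 1  [load 400/1000]
  550 → disc 1  [load 950/1000]
  100 → disc 2 (new)  [load 100/1000]
  550 → disc 2  [load 650/1000]
  800 → disc 3 (new)  [load 800/1000]
  700 → disc 4 (new)  [load 700/1000]
4 discs opened.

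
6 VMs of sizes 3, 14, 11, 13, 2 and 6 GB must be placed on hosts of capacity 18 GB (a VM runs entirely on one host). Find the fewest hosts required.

3

Total = 14 + 13 + 11 + 6 + 3 + 2 = 49 GB.
Lower bound: ⌈49/18⌉ = 3 hosts.
A packing using 3 hosts:
  host 1: 14 + 3 = 17
  host 2: 13 + 2 = 15
  host 3: 11 + 6 = 17
This matches the lower bound, so 3 is optimal.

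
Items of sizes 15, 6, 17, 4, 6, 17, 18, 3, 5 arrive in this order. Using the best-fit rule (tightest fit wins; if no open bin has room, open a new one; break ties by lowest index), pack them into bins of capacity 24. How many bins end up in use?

4

  15 → bin 1 (new)  [load 15/24]
  6 → bin 1  [load 21/24]
  17 → bin 2 (new)  [load 17/24]
  4 → bin 2  [load 21/24]
  6 → bin 3 (new)  [load 6/24]
  17 → bin 3  [load 23/24]
  18 → bin 4 (new)  [load 18/24]
  3 → bin 1  [load 24/24]
  5 → bin 4  [load 23/24]
4 bins opened.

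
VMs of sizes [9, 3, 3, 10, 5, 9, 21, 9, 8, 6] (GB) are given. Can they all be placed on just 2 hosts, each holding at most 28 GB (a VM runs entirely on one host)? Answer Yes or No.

No

Total = 83 GB; ⌈83/28⌉ = 3.
At least 3 hosts are required, but only 2 are allowed.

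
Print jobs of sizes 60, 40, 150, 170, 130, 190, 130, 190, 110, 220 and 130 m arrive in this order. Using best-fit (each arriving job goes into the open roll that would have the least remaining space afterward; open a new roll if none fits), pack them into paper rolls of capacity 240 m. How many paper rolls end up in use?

8

  60 → roll 1 (new)  [load 60/240]
  40 → roll 1  [load 100/240]
  150 → roll 2 (new)  [load 150/240]
  170 → roll 3 (new)  [load 170/240]
  130 → roll 1  [load 230/240]
  190 → roll 4 (new)  [load 190/240]
  130 → roll 5 (new)  [load 130/240]
  190 → roll 6 (new)  [load 190/240]
  110 → roll 5  [load 240/240]
  220 → roll 7 (new)  [load 220/240]
  130 → roll 8 (new)  [load 130/240]
8 paper rolls opened.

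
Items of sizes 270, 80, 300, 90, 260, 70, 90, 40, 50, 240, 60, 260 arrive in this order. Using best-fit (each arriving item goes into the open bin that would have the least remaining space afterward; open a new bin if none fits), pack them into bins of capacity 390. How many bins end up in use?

  270 → bin 1 (new)  [load 270/390]
  80 → bin 1  [load 350/390]
  300 → bin 2 (new)  [load 300/390]
  90 → bin 2  [load 390/390]
  260 → bin 3 (new)  [load 260/390]
  70 → bin 3  [load 330/390]
  90 → bin 4 (new)  [load 90/390]
  40 → bin 1  [load 390/390]
  50 → bin 3  [load 380/390]
  240 → bin 4  [load 330/390]
  60 → bin 4  [load 390/390]
  260 → bin 5 (new)  [load 260/390]
5 bins opened.

5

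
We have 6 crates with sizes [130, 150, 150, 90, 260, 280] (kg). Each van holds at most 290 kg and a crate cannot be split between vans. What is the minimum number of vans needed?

4

Total = 280 + 260 + 150 + 150 + 130 + 90 = 1060 kg.
Lower bound: ⌈1060/290⌉ = 4 vans.
A packing using 4 vans:
  van 1: 280 = 280
  van 2: 260 = 260
  van 3: 150 + 130 = 280
  van 4: 150 + 90 = 240
This matches the lower bound, so 4 is optimal.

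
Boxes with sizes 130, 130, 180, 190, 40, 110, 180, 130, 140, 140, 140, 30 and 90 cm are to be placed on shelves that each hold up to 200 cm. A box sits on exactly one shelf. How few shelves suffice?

Total = 190 + 180 + 180 + 140 + 140 + 140 + 130 + 130 + 130 + 110 + 90 + 40 + 30 = 1630 cm.
Lower bound: ⌈1630/200⌉ = 9 shelves.
Also, 10 boxes each exceed 100 cm, and no two of those can share a shelf, so at least 10 shelves are needed.
A packing using 10 shelves:
  shelf 1: 190 = 190
  shelf 2: 180 = 180
  shelf 3: 180 = 180
  shelf 4: 140 + 40 = 180
  shelf 5: 140 + 30 = 170
  shelf 6: 140 = 140
  shelf 7: 130 = 130
  shelf 8: 130 = 130
  shelf 9: 130 = 130
  shelf 10: 110 + 90 = 200
This matches the lower bound, so 10 is optimal.

10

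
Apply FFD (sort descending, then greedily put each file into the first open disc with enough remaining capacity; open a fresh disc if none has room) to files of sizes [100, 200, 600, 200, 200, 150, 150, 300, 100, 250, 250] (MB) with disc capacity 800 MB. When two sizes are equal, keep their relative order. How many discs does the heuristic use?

4

Sorted descending: 600, 300, 250, 250, 200, 200, 200, 150, 150, 100, 100.
  600 → disc 1 (new)  [load 600/800]
  300 → disc 2 (new)  [load 300/800]
  250 → disc 2  [load 550/800]
  250 → disc 2  [load 800/800]
  200 → disc 1  [load 800/800]
  200 → disc 3 (new)  [load 200/800]
  200 → disc 3  [load 400/800]
  150 → disc 3  [load 550/800]
  150 → disc 3  [load 700/800]
  100 → disc 3  [load 800/800]
  100 → disc 4 (new)  [load 100/800]
4 discs opened.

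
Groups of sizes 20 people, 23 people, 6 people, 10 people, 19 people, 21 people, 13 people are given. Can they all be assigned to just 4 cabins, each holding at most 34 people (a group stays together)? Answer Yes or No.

A valid assignment using 4 cabins:
  cabin 1: 23 + 10 = 33
  cabin 2: 21 + 13 = 34
  cabin 3: 20 + 6 = 26
  cabin 4: 19 = 19
Every load is within 34 people, so 4 cabins suffice.

Yes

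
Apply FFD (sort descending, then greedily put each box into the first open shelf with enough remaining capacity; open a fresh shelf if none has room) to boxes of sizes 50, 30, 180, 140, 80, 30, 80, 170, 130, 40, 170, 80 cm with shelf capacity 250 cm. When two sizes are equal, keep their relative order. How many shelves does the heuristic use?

Sorted descending: 180, 170, 170, 140, 130, 80, 80, 80, 50, 40, 30, 30.
  180 → shelf 1 (new)  [load 180/250]
  170 → shelf 2 (new)  [load 170/250]
  170 → shelf 3 (new)  [load 170/250]
  140 → shelf 4 (new)  [load 140/250]
  130 → shelf 5 (new)  [load 130/250]
  80 → shelf 2  [load 250/250]
  80 → shelf 3  [load 250/250]
  80 → shelf 4  [load 220/250]
  50 → shelf 1  [load 230/250]
  40 → shelf 5  [load 170/250]
  30 → shelf 4  [load 250/250]
  30 → shelf 5  [load 200/250]
5 shelves opened.

5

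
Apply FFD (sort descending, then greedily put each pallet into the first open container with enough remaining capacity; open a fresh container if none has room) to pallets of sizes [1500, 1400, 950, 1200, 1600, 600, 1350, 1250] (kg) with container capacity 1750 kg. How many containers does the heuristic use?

Sorted descending: 1600, 1500, 1400, 1350, 1250, 1200, 950, 600.
  1600 → container 1 (new)  [load 1600/1750]
  1500 → container 2 (new)  [load 1500/1750]
  1400 → container 3 (new)  [load 1400/1750]
  1350 → container 4 (new)  [load 1350/1750]
  1250 → container 5 (new)  [load 1250/1750]
  1200 → container 6 (new)  [load 1200/1750]
  950 → container 7 (new)  [load 950/1750]
  600 → container 7  [load 1550/1750]
7 containers opened.

7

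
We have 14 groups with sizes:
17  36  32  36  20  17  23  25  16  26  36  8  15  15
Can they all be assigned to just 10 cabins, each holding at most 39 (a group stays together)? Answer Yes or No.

Yes

A valid assignment using 10 cabins:
  cabin 1: 36 = 36
  cabin 2: 36 = 36
  cabin 3: 36 = 36
  cabin 4: 32 = 32
  cabin 5: 26 + 8 = 34
  cabin 6: 25 = 25
  cabin 7: 23 + 16 = 39
  cabin 8: 20 + 17 = 37
  cabin 9: 17 + 15 = 32
  cabin 10: 15 = 15
Every load is within 39, so 10 cabins suffice.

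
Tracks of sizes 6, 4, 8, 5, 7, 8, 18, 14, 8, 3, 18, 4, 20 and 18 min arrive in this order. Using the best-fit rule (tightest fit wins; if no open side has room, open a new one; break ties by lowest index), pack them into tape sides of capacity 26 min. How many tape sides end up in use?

  6 → side 1 (new)  [load 6/26]
  4 → side 1  [load 10/26]
  8 → side 1  [load 18/26]
  5 → side 1  [load 23/26]
  7 → side 2 (new)  [load 7/26]
  8 → side 2  [load 15/26]
  18 → side 3 (new)  [load 18/26]
  14 → side 4 (new)  [load 14/26]
  8 → side 3  [load 26/26]
  3 → side 1  [load 26/26]
  18 → side 5 (new)  [load 18/26]
  4 → side 5  [load 22/26]
  20 → side 6 (new)  [load 20/26]
  18 → side 7 (new)  [load 18/26]
7 tape sides opened.

7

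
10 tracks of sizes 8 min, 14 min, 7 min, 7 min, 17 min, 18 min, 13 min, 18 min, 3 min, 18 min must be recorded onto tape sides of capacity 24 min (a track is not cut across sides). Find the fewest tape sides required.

6

Total = 18 + 18 + 18 + 17 + 14 + 13 + 8 + 7 + 7 + 3 = 123 min.
Lower bound: ⌈123/24⌉ = 6 tape sides.
A packing using 6 tape sides:
  side 1: 18 + 3 = 21
  side 2: 18 = 18
  side 3: 18 = 18
  side 4: 17 + 7 = 24
  side 5: 14 + 8 = 22
  side 6: 13 + 7 = 20
This matches the lower bound, so 6 is optimal.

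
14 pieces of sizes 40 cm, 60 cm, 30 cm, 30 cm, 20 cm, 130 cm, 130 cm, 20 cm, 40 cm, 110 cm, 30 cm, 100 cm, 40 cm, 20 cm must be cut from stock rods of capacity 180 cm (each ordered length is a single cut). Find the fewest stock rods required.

5

Total = 130 + 130 + 110 + 100 + 60 + 40 + 40 + 40 + 30 + 30 + 30 + 20 + 20 + 20 = 800 cm.
Lower bound: ⌈800/180⌉ = 5 stock rods.
A packing using 5 stock rods:
  stock rod 1: 130 + 40 = 170
  stock rod 2: 130 + 40 = 170
  stock rod 3: 110 + 60 = 170
  stock rod 4: 100 + 40 + 30 = 170
  stock rod 5: 30 + 30 + 20 + 20 + 20 = 120
This matches the lower bound, so 5 is optimal.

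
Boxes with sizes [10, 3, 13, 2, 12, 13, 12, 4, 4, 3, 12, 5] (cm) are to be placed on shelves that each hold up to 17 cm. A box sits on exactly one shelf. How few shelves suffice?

Total = 13 + 13 + 12 + 12 + 12 + 10 + 5 + 4 + 4 + 3 + 3 + 2 = 93 cm.
Lower bound: ⌈93/17⌉ = 6 shelves.
A packing using 6 shelves:
  shelf 1: 13 + 4 = 17
  shelf 2: 13 + 4 = 17
  shelf 3: 12 + 5 = 17
  shelf 4: 12 + 3 + 2 = 17
  shelf 5: 12 + 3 = 15
  shelf 6: 10 = 10
This matches the lower bound, so 6 is optimal.

6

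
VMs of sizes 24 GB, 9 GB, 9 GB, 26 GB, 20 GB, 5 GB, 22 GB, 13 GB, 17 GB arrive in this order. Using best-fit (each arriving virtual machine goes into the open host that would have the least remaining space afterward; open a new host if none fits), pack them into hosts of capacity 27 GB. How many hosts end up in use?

7

  24 → host 1 (new)  [load 24/27]
  9 → host 2 (new)  [load 9/27]
  9 → host 2  [load 18/27]
  26 → host 3 (new)  [load 26/27]
  20 → host 4 (new)  [load 20/27]
  5 → host 4  [load 25/27]
  22 → host 5 (new)  [load 22/27]
  13 → host 6 (new)  [load 13/27]
  17 → host 7 (new)  [load 17/27]
7 hosts opened.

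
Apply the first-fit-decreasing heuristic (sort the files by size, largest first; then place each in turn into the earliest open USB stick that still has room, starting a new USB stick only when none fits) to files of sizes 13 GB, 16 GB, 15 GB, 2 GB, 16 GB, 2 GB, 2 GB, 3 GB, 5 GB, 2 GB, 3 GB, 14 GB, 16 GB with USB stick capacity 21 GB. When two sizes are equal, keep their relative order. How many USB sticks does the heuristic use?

Sorted descending: 16, 16, 16, 15, 14, 13, 5, 3, 3, 2, 2, 2, 2.
  16 → USB stick 1 (new)  [load 16/21]
  16 → USB stick 2 (new)  [load 16/21]
  16 → USB stick 3 (new)  [load 16/21]
  15 → USB stick 4 (new)  [load 15/21]
  14 → USB stick 5 (new)  [load 14/21]
  13 → USB stick 6 (new)  [load 13/21]
  5 → USB stick 1  [load 21/21]
  3 → USB stick 2  [load 19/21]
  3 → USB stick 3  [load 19/21]
  2 → USB stick 2  [load 21/21]
  2 → USB stick 3  [load 21/21]
  2 → USB stick 4  [load 17/21]
  2 → USB stick 4  [load 19/21]
6 USB sticks opened.

6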